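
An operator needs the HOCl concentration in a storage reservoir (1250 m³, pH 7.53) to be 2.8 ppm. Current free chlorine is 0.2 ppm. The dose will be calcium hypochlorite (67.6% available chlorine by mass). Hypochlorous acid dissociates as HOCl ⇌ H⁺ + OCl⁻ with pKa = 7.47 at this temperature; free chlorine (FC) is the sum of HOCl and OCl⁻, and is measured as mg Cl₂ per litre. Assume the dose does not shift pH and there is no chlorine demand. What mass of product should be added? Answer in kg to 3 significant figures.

10.8 kg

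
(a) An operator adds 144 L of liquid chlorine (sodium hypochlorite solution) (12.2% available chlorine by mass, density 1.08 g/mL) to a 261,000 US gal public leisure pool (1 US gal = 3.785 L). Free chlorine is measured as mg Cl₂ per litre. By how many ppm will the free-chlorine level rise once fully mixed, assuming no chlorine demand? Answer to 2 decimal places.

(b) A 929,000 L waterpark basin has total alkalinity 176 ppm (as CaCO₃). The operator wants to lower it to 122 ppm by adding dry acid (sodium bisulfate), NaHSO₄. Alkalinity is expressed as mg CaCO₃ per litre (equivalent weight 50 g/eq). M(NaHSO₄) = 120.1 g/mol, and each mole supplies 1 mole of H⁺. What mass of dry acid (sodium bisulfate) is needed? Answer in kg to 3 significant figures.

(a) Volume: 261,000 US gal × 3.785 L/gal = 987,885 L.
(a) Mass of solution: 144 L × 1000 mL/L × 1.08 g/mL = 155,500 g.
(a) Available chlorine delivered: 155,500 g × 0.122 = 18,970 g as Cl₂.
(a) Concentration rise: 18,970 g / 987,885 L = 19.21 mg/L = 19.21 ppm.

(b) Alkalinity to neutralize: (176 − 122) = 54 mg/L as CaCO₃ × 929,000 L = 50,170 g as CaCO₃.
(b) Equivalents of H⁺ required: 50,170 ÷ 50 g/eq = 1003 eq = 1003 mol NaHSO₄.
(b) Mass of NaHSO₄: 1003 × 120.1 = 120,500 g.

(a) 19.21 ppm; (b) 120 kg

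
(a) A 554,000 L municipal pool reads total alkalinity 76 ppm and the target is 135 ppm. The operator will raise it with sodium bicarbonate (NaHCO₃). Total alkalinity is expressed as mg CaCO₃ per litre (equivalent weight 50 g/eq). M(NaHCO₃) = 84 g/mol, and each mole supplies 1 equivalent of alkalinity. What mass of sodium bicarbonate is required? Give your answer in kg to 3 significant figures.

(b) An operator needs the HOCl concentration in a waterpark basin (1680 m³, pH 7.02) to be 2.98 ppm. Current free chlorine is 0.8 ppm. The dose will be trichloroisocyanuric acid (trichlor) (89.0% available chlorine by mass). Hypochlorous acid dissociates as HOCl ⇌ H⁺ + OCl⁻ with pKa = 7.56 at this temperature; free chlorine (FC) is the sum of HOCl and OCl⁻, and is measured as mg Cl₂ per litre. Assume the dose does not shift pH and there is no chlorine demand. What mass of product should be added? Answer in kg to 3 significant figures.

(a) 54.9 kg; (b) 5.74 kg

(a) Alkalinity to add: (135 − 76) = 59 mg/L as CaCO₃ × 554,000 L = 32,690 g as CaCO₃.
(a) Equivalents: 32,690 g ÷ 50 g/eq = 653.7 eq.
(a) NaHCO₃ supplies 1 eq per mole → 653.7 mol.
(a) Mass: 653.7 mol × 84 g/mol = 54,910 g.

(b) Volume: 1680 m³ = 1,680,000 L.
(b) [OCl⁻]/[HOCl] = 10^(pH − pKa) = 10^(7.02 − 7.56) = 0.2884; fraction as HOCl = 1/(1 + 0.2884) = 0.7762.
(b) Free chlorine required for 2.98 ppm HOCl: 2.98 / 0.7762 = 3.839 ppm.
(b) FC to add: 3.839 − 0.8 = 3.039 mg/L as Cl₂.
(b) Cl₂ equivalent: 3.039 mg/L × 1,680,000 L = 5106 g.
(b) Product at 89.0% available Cl: 5106 / 0.89 = 5737 g.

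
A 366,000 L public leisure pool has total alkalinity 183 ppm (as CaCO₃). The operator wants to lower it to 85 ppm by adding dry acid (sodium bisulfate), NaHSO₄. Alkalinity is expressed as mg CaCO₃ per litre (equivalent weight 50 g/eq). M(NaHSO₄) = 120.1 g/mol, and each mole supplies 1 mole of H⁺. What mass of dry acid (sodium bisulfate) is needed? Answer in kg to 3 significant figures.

Alkalinity to neutralize: (183 − 85) = 98 mg/L as CaCO₃ × 366,000 L = 35,870 g as CaCO₃.
Equivalents of H⁺ required: 35,870 ÷ 50 g/eq = 717.4 eq = 717.4 mol NaHSO₄.
Mass of NaHSO₄: 717.4 × 120.1 = 86,150 g.

86.2 kg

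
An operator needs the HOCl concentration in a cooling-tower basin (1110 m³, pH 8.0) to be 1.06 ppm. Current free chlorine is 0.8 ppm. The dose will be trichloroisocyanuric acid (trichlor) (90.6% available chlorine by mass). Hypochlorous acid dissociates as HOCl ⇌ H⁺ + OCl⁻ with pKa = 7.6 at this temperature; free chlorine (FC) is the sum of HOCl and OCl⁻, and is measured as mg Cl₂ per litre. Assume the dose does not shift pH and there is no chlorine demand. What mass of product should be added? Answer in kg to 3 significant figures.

Volume: 1110 m³ = 1,110,000 L.
[OCl⁻]/[HOCl] = 10^(pH − pKa) = 10^(8.0 − 7.6) = 2.512; fraction as HOCl = 1/(1 + 2.512) = 0.2847.
Free chlorine required for 1.06 ppm HOCl: 1.06 / 0.2847 = 3.723 ppm.
FC to add: 3.723 − 0.8 = 2.923 mg/L as Cl₂.
Cl₂ equivalent: 2.923 mg/L × 1,110,000 L = 3244 g.
Product at 90.6% available Cl: 3244 / 0.906 = 3581 g.

3.58 kg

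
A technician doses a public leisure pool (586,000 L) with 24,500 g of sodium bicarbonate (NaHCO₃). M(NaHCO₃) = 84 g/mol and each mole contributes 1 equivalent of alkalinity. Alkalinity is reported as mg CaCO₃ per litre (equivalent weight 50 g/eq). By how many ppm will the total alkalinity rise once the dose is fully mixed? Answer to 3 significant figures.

24.9 ppm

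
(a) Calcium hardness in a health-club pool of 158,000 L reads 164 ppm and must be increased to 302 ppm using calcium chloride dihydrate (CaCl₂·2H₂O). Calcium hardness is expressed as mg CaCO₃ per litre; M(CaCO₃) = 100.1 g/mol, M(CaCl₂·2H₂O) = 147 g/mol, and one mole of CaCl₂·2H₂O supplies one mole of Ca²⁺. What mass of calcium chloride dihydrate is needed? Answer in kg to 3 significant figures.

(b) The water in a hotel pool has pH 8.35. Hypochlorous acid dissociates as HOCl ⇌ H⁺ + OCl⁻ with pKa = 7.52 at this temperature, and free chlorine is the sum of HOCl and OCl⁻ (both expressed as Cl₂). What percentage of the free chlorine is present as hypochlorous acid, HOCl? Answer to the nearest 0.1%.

(a) 32.0 kg; (b) 12.9%

(a) Hardness to add: (302 − 164) = 138 mg/L as CaCO₃ × 158,000 L = 21,800 g as CaCO₃.
(a) Moles of Ca²⁺ (1 mol Ca²⁺ ≡ 1 mol CaCO₃): 21,800 / 100.1 g/mol = 217.8 mol.
(a) Mass of CaCl₂·2H₂O: 217.8 × 147 = 32,020 g.

(b) [OCl⁻]/[HOCl] = 10^(pH − pKa) = 10^(8.35 − 7.52) = 10^0.83 = 6.761.
(b) Fraction as HOCl = 1 / (1 + 6.761) = 0.1289.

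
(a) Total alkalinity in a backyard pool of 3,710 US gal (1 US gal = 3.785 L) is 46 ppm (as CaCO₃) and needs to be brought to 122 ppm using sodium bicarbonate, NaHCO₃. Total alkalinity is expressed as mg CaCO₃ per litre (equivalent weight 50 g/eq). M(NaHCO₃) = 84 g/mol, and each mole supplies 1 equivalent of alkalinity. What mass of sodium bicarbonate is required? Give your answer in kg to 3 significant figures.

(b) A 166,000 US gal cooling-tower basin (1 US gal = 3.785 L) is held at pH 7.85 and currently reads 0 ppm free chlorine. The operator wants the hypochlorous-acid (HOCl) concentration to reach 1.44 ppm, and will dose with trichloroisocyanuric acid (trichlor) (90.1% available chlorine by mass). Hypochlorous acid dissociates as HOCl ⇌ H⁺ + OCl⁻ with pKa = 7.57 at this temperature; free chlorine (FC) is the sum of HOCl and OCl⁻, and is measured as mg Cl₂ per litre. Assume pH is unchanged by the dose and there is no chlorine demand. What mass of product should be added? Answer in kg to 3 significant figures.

(a) 1.79 kg; (b) 2.92 kg

(a) Volume: 3,710 US gal × 3.785 L/gal = 14,042 L.
(a) Alkalinity to add: (122 − 46) = 76 mg/L as CaCO₃ × 14,042 L = 1067 g as CaCO₃.
(a) Equivalents: 1067 g ÷ 50 g/eq = 21.34 eq.
(a) NaHCO₃ supplies 1 eq per mole → 21.34 mol.
(a) Mass: 21.34 mol × 84 g/mol = 1793 g.

(b) Volume: 166,000 US gal × 3.785 L/gal = 628,310 L.
(b) [OCl⁻]/[HOCl] = 10^(pH − pKa) = 10^(7.85 − 7.57) = 1.905; fraction as HOCl = 1/(1 + 1.905) = 0.3442.
(b) Free chlorine required for 1.44 ppm HOCl: 1.44 / 0.3442 = 4.184 ppm.
(b) FC to add: 4.184 − 0 = 4.184 mg/L as Cl₂.
(b) Cl₂ equivalent: 4.184 mg/L × 628,310 L = 2629 g.
(b) Product at 90.1% available Cl: 2629 / 0.901 = 2918 g.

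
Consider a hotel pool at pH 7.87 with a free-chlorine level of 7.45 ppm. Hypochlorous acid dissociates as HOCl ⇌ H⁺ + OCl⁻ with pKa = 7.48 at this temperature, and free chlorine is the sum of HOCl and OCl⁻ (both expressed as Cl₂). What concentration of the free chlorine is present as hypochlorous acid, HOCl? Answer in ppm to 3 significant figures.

[OCl⁻]/[HOCl] = 10^(pH − pKa) = 10^(7.87 − 7.48) = 10^0.39 = 2.455.
Fraction as HOCl = 1 / (1 + 2.455) = 0.2895.
HOCl = 0.2895 × 7.45 ppm = 2.156 ppm.

2.16 ppm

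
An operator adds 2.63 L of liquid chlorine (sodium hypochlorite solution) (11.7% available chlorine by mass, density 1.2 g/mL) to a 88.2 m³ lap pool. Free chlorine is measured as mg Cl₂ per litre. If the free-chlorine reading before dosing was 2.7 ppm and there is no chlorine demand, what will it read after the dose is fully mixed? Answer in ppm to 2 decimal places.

Volume: 88.2 m³ = 88,200 L.
Mass of solution: 2.63 L × 1000 mL/L × 1.2 g/mL = 3156 g.
Available chlorine delivered: 3156 g × 0.117 = 369.3 g as Cl₂.
Concentration rise: 369.3 g / 88,200 L = 4.187 mg/L = 4.19 ppm.
Final FC: 2.7 + 4.19 = 6.89 ppm.

6.89 ppm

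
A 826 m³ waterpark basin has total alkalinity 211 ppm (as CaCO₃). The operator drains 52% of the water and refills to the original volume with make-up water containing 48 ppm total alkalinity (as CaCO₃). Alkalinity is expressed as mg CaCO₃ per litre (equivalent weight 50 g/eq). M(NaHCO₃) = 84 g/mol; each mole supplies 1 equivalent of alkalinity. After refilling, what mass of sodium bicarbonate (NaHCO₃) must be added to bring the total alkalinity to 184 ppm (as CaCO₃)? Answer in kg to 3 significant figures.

Volume: 826 m³ = 826,000 L.
After draining 52% and refilling: 211 × 0.48 + 48 × 0.52 = 126.24 ppm.
Deficit to target: 184 − 126.24 = 57.76 mg/L.
As CaCO₃: 57.76 mg/L × 826,000 L = 47,710 g; ÷ 50 g/eq ÷ 1 = 954.2 mol NaHCO₃.
Mass: 954.2 × 84 = 80,150 g.

80.2 kg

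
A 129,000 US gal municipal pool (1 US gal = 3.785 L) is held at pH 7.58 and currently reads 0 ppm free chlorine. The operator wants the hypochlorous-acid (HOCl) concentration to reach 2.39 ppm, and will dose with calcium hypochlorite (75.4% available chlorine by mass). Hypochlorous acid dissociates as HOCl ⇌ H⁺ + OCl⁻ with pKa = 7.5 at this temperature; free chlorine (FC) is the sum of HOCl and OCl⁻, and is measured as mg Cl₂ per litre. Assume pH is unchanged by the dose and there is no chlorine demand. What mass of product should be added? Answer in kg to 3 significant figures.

3.41 kg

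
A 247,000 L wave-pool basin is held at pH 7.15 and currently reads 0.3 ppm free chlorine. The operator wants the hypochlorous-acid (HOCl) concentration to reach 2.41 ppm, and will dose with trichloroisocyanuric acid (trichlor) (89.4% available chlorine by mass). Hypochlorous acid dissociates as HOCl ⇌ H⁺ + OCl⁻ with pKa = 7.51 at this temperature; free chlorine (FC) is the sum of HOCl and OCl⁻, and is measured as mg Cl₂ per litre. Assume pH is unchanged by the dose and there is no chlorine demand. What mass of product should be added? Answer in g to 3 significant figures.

[OCl⁻]/[HOCl] = 10^(pH − pKa) = 10^(7.15 − 7.51) = 0.4365; fraction as HOCl = 1/(1 + 0.4365) = 0.6961.
Free chlorine required for 2.41 ppm HOCl: 2.41 / 0.6961 = 3.462 ppm.
FC to add: 3.462 − 0.3 = 3.162 mg/L as Cl₂.
Cl₂ equivalent: 3.162 mg/L × 247,000 L = 781 g.
Product at 89.4% available Cl: 781 / 0.894 = 873.6 g.

874 g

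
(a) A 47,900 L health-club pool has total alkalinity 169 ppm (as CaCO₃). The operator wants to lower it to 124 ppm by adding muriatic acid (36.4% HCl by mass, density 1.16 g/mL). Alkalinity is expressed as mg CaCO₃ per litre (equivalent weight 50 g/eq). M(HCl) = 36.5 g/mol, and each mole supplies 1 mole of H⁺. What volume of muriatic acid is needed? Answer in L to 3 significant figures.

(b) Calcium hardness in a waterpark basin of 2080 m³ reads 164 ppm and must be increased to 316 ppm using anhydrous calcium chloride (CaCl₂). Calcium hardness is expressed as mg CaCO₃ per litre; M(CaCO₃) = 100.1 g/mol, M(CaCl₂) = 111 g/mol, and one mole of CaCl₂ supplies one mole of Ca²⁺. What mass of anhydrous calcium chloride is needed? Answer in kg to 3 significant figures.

(a) Alkalinity to neutralize: (169 − 124) = 45 mg/L as CaCO₃ × 47,900 L = 2156 g as CaCO₃.
(a) Equivalents of H⁺ required: 2156 ÷ 50 g/eq = 43.11 eq = 43.11 mol HCl.
(a) Mass of HCl: 43.11 × 36.5 = 1574 g.
(a) Mass of 36.4% solution: 1574 / 0.364 = 4323 g.
(a) Volume: 4323 g ÷ 1.16 g/mL = 3727 mL.

(b) Volume: 2080 m³ = 2,080,000 L.
(b) Hardness to add: (316 − 164) = 152 mg/L as CaCO₃ × 2,080,000 L = 316,200 g as CaCO₃.
(b) Moles of Ca²⁺ (1 mol Ca²⁺ ≡ 1 mol CaCO₃): 316,200 / 100.1 g/mol = 3158 mol.
(b) Mass of CaCl₂: 3158 × 111 = 350,600 g.

(a) 3.73 L; (b) 351 kg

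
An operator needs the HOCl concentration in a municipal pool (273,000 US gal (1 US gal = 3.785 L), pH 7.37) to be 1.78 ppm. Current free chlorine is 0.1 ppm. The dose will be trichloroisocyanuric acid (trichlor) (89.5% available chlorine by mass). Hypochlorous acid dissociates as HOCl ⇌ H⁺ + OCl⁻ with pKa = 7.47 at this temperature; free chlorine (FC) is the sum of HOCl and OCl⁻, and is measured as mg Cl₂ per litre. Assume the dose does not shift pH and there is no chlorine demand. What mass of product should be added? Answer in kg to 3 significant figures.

3.57 kg

Volume: 273,000 US gal × 3.785 L/gal = 1,033,305 L.
[OCl⁻]/[HOCl] = 10^(pH − pKa) = 10^(7.37 − 7.47) = 0.7943; fraction as HOCl = 1/(1 + 0.7943) = 0.5573.
Free chlorine required for 1.78 ppm HOCl: 1.78 / 0.5573 = 3.194 ppm.
FC to add: 3.194 − 0.1 = 3.094 mg/L as Cl₂.
Cl₂ equivalent: 3.094 mg/L × 1,033,305 L = 3197 g.
Product at 89.5% available Cl: 3197 / 0.895 = 3572 g.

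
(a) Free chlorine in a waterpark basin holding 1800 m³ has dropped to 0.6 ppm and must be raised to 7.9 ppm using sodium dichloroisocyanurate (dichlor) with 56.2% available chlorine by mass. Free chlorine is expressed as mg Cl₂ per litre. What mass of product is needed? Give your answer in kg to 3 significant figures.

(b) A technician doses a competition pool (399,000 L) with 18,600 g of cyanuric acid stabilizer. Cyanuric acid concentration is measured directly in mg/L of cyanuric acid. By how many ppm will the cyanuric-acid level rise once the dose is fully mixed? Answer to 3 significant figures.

(a) Volume: 1800 m³ = 1,800,000 L.
(a) Chlorine deficit: 7.9 − 0.6 = 7.3 ppm = 7.3 mg/L as Cl₂.
(a) Cl₂ equivalent needed: 7.3 mg/L × 1,800,000 L = 13,140,000 mg = 13,140 g.
(a) Product at 56.2% available chlorine: 13,140 / 0.562 = 23,380 g.

(b) Rise: 18,600 g / 399,000 L × 1000 = 46.62 mg/L.

(a) 23.4 kg; (b) 46.6 ppm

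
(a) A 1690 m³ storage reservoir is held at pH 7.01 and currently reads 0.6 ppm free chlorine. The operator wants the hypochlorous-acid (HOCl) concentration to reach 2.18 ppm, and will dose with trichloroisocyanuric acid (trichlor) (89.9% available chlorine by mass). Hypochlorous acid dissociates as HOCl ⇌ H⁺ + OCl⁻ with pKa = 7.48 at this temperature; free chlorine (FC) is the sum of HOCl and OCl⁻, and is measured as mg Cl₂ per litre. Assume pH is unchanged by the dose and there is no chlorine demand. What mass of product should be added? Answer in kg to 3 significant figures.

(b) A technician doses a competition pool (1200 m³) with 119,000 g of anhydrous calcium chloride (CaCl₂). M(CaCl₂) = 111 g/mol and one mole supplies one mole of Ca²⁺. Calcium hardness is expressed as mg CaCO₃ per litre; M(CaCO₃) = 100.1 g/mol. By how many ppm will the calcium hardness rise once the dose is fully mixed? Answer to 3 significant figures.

(a) Volume: 1690 m³ = 1,690,000 L.
(a) [OCl⁻]/[HOCl] = 10^(pH − pKa) = 10^(7.01 − 7.48) = 0.3388; fraction as HOCl = 1/(1 + 0.3388) = 0.7469.
(a) Free chlorine required for 2.18 ppm HOCl: 2.18 / 0.7469 = 2.919 ppm.
(a) FC to add: 2.919 − 0.6 = 2.319 mg/L as Cl₂.
(a) Cl₂ equivalent: 2.319 mg/L × 1,690,000 L = 3919 g.
(a) Product at 89.9% available Cl: 3919 / 0.899 = 4359 g.

(b) Volume: 1200 m³ = 1,200,000 L.
(b) Moles of Ca²⁺: 119,000 g ÷ 111 g/mol = 1072 mol.
(b) As CaCO₃: 1072 mol × 100.1 g/mol = 107,300 g.
(b) Rise: 107,300 g / 1,200,000 L × 1000 = 89.43 mg/L.

(a) 4.36 kg; (b) 89.4 ppm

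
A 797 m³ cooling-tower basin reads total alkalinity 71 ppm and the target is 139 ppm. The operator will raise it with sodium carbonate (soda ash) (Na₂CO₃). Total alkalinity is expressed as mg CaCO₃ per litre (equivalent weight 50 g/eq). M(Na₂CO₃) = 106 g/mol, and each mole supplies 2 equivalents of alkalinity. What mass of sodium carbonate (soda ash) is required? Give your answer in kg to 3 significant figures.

57.4 kg

Volume: 797 m³ = 797,000 L.
Alkalinity to add: (139 − 71) = 68 mg/L as CaCO₃ × 797,000 L = 54,200 g as CaCO₃.
Equivalents: 54,200 g ÷ 50 g/eq = 1084 eq.
Each mole of Na₂CO₃ supplies 2 eq, so 1084 / 2 = 542 mol.
Mass: 542 mol × 106 g/mol = 57,450 g.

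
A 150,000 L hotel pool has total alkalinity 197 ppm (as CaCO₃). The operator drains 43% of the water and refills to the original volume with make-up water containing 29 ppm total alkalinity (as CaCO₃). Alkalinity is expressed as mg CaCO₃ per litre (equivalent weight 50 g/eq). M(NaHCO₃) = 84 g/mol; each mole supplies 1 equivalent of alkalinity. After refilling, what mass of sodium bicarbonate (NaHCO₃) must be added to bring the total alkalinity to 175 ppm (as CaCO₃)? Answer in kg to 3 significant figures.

12.7 kg

After draining 43% and refilling: 197 × 0.57 + 29 × 0.43 = 124.76 ppm.
Deficit to target: 175 − 124.76 = 50.24 mg/L.
As CaCO₃: 50.24 mg/L × 150,000 L = 7536 g; ÷ 50 g/eq ÷ 1 = 150.7 mol NaHCO₃.
Mass: 150.7 × 84 = 12,660 g.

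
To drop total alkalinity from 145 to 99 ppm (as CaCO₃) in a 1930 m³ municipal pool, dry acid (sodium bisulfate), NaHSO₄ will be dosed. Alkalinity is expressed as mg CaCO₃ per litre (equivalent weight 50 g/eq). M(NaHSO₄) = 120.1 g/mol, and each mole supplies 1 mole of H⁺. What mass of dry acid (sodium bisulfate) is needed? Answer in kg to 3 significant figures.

213 kg

Volume: 1930 m³ = 1,930,000 L.
Alkalinity to neutralize: (145 − 99) = 46 mg/L as CaCO₃ × 1,930,000 L = 88,780 g as CaCO₃.
Equivalents of H⁺ required: 88,780 ÷ 50 g/eq = 1776 eq = 1776 mol NaHSO₄.
Mass of NaHSO₄: 1776 × 120.1 = 213,200 g.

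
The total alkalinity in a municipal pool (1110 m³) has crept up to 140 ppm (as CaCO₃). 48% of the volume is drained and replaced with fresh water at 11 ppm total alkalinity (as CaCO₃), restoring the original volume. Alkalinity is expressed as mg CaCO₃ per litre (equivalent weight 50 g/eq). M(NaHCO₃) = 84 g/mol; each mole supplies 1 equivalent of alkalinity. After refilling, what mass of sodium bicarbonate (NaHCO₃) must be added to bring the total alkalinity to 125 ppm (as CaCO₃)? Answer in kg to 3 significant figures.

Volume: 1110 m³ = 1,110,000 L.
After draining 48% and refilling: 140 × 0.52 + 11 × 0.48 = 78.08 ppm.
Deficit to target: 125 − 78.08 = 46.92 mg/L.
As CaCO₃: 46.92 mg/L × 1,110,000 L = 52,080 g; ÷ 50 g/eq ÷ 1 = 1042 mol NaHCO₃.
Mass: 1042 × 84 = 87,500 g.

87.5 kg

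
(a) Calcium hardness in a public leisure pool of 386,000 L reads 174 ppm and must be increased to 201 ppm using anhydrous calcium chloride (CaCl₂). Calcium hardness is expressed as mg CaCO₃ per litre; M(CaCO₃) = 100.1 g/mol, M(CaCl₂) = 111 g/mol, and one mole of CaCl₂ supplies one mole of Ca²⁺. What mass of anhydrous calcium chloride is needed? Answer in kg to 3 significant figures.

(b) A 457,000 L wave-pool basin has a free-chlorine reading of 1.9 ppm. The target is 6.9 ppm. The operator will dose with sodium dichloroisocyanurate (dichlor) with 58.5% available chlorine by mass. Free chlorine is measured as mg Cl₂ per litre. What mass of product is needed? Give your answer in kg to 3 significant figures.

(a) Hardness to add: (201 − 174) = 27 mg/L as CaCO₃ × 386,000 L = 10,420 g as CaCO₃.
(a) Moles of Ca²⁺ (1 mol Ca²⁺ ≡ 1 mol CaCO₃): 10,420 / 100.1 g/mol = 104.1 mol.
(a) Mass of CaCl₂: 104.1 × 111 = 11,560 g.

(b) Chlorine deficit: 6.9 − 1.9 = 5 ppm = 5 mg/L as Cl₂.
(b) Cl₂ equivalent needed: 5 mg/L × 457,000 L = 2,285,000 mg = 2285 g.
(b) Product at 58.5% available chlorine: 2285 / 0.585 = 3906 g.

(a) 11.6 kg; (b) 3.91 kg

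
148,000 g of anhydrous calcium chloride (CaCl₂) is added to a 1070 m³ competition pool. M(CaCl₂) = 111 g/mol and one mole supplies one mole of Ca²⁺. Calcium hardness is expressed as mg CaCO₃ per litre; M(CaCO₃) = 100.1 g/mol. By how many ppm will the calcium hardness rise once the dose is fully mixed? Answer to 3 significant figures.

125 ppm

Volume: 1070 m³ = 1,070,000 L.
Moles of Ca²⁺: 148,000 g ÷ 111 g/mol = 1333 mol.
As CaCO₃: 1333 mol × 100.1 g/mol = 133,500 g.
Rise: 133,500 g / 1,070,000 L × 1000 = 124.7 mg/L.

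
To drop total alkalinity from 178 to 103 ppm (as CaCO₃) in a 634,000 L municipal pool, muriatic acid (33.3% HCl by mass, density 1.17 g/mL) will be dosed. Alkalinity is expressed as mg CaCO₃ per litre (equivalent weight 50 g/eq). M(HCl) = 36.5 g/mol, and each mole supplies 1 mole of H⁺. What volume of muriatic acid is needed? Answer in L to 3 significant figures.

89.1 L

Alkalinity to neutralize: (178 − 103) = 75 mg/L as CaCO₃ × 634,000 L = 47,550 g as CaCO₃.
Equivalents of H⁺ required: 47,550 ÷ 50 g/eq = 951 eq = 951 mol HCl.
Mass of HCl: 951 × 36.5 = 34,710 g.
Mass of 33.3% solution: 34,710 / 0.333 = 104,200 g.
Volume: 104,200 g ÷ 1.17 g/mL = 89,090 mL.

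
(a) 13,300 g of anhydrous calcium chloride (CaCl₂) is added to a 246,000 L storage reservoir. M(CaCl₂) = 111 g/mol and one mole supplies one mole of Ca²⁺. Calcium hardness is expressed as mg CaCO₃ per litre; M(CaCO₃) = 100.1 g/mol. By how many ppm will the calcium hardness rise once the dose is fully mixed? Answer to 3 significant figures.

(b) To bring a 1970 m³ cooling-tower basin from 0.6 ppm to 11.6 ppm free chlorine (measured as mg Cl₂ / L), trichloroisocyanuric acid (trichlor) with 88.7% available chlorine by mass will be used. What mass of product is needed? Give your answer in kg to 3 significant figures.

(a) 48.8 ppm; (b) 24.4 kg

(a) Moles of Ca²⁺: 13,300 g ÷ 111 g/mol = 119.8 mol.
(a) As CaCO₃: 119.8 mol × 100.1 g/mol = 11,990 g.
(a) Rise: 11,990 g / 246,000 L × 1000 = 48.76 mg/L.

(b) Volume: 1970 m³ = 1,970,000 L.
(b) Chlorine deficit: 11.6 − 0.6 = 11 ppm = 11 mg/L as Cl₂.
(b) Cl₂ equivalent needed: 11 mg/L × 1,970,000 L = 21,670,000 mg = 21,670 g.
(b) Product at 88.7% available chlorine: 21,670 / 0.887 = 24,430 g.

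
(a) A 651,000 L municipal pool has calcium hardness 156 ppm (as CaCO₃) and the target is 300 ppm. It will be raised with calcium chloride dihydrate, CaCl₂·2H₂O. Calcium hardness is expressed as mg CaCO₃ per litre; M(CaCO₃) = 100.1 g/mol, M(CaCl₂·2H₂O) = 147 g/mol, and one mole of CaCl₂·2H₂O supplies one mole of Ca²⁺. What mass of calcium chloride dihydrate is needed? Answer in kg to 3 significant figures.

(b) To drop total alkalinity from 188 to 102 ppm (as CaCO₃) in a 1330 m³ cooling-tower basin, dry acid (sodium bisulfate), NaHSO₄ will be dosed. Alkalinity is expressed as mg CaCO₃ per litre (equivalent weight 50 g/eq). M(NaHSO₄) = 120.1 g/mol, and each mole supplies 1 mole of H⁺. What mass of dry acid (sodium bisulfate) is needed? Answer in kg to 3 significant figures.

(a) 138 kg; (b) 275 kg

(a) Hardness to add: (300 − 156) = 144 mg/L as CaCO₃ × 651,000 L = 93,740 g as CaCO₃.
(a) Moles of Ca²⁺ (1 mol Ca²⁺ ≡ 1 mol CaCO₃): 93,740 / 100.1 g/mol = 936.5 mol.
(a) Mass of CaCl₂·2H₂O: 936.5 × 147 = 137,700 g.

(b) Volume: 1330 m³ = 1,330,000 L.
(b) Alkalinity to neutralize: (188 − 102) = 86 mg/L as CaCO₃ × 1,330,000 L = 114,400 g as CaCO₃.
(b) Equivalents of H⁺ required: 114,400 ÷ 50 g/eq = 2288 eq = 2288 mol NaHSO₄.
(b) Mass of NaHSO₄: 2288 × 120.1 = 274,700 g.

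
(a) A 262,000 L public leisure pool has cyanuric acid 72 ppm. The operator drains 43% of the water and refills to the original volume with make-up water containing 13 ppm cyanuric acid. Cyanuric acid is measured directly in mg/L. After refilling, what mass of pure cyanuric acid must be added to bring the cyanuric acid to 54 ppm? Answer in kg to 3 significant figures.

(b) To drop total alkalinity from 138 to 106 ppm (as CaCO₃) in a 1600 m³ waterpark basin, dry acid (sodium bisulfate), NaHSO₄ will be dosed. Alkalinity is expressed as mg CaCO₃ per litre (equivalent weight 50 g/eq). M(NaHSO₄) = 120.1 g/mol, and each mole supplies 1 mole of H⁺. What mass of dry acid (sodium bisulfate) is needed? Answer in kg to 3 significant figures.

(a) After draining 43% and refilling: 72 × 0.57 + 13 × 0.43 = 46.63 ppm.
(a) Deficit to target: 54 − 46.63 = 7.37 mg/L.
(a) Mass: 7.37 mg/L × 262,000 L = 1931 g cyanuric acid.

(b) Volume: 1600 m³ = 1,600,000 L.
(b) Alkalinity to neutralize: (138 − 106) = 32 mg/L as CaCO₃ × 1,600,000 L = 51,200 g as CaCO₃.
(b) Equivalents of H⁺ required: 51,200 ÷ 50 g/eq = 1024 eq = 1024 mol NaHSO₄.
(b) Mass of NaHSO₄: 1024 × 120.1 = 123,000 g.

(a) 1.93 kg; (b) 123 kg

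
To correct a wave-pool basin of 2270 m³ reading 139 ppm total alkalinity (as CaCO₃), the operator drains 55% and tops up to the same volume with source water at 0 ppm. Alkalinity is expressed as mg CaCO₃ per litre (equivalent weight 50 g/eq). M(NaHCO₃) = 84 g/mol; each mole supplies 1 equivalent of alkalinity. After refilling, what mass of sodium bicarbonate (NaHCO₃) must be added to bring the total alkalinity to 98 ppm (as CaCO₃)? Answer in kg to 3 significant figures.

135 kg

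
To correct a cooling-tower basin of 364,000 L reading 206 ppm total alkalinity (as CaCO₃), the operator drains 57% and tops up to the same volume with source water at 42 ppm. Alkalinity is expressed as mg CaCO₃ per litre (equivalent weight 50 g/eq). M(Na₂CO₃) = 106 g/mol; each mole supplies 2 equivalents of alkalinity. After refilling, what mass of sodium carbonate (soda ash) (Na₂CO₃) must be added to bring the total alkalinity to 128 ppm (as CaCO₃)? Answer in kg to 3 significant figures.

After draining 57% and refilling: 206 × 0.43 + 42 × 0.57 = 112.52 ppm.
Deficit to target: 128 − 112.52 = 15.48 mg/L.
As CaCO₃: 15.48 mg/L × 364,000 L = 5635 g; ÷ 50 g/eq ÷ 2 = 56.35 mol Na₂CO₃.
Mass: 56.35 × 106 = 5973 g.

5.97 kg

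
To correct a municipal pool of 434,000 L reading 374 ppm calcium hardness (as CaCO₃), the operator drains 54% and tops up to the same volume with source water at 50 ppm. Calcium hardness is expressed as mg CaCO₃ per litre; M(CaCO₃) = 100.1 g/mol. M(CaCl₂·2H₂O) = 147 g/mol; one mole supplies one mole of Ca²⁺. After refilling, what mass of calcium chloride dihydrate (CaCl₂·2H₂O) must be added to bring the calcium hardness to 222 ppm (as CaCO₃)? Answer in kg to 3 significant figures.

After draining 54% and refilling: 374 × 0.46 + 50 × 0.54 = 199.04 ppm.
Deficit to target: 222 − 199.04 = 22.96 mg/L.
As CaCO₃: 22.96 mg/L × 434,000 L = 9965 g; ÷ 100.1 = 99.55 mol Ca²⁺.
Mass: 99.55 × 147 = 14,630 g.

14.6 kg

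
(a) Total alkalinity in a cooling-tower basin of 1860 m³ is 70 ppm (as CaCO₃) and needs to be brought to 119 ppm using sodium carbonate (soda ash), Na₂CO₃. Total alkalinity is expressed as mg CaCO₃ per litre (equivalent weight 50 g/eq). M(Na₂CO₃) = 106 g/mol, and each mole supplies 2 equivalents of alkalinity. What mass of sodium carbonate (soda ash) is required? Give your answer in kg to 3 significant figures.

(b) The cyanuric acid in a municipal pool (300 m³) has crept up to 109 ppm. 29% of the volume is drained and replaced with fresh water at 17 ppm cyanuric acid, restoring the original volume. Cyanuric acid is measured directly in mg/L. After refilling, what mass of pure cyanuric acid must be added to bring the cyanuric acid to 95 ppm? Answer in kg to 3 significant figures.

(a) Volume: 1860 m³ = 1,860,000 L.
(a) Alkalinity to add: (119 − 70) = 49 mg/L as CaCO₃ × 1,860,000 L = 91,140 g as CaCO₃.
(a) Equivalents: 91,140 g ÷ 50 g/eq = 1823 eq.
(a) Each mole of Na₂CO₃ supplies 2 eq, so 1823 / 2 = 911.4 mol.
(a) Mass: 911.4 mol × 106 g/mol = 96,610 g.

(b) Volume: 300 m³ = 300,000 L.
(b) After draining 29% and refilling: 109 × 0.71 + 17 × 0.29 = 82.32 ppm.
(b) Deficit to target: 95 − 82.32 = 12.68 mg/L.
(b) Mass: 12.68 mg/L × 300,000 L = 3804 g cyanuric acid.

(a) 96.6 kg; (b) 3.80 kg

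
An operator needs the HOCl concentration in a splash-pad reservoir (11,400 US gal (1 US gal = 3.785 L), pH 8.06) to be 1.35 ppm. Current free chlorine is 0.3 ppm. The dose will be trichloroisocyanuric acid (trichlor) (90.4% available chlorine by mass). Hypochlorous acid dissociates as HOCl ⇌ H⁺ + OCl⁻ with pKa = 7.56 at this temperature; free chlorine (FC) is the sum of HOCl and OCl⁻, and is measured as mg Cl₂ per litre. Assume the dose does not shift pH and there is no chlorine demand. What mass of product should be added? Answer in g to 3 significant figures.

Volume: 11,400 US gal × 3.785 L/gal = 43,149 L.
[OCl⁻]/[HOCl] = 10^(pH − pKa) = 10^(8.06 − 7.56) = 3.162; fraction as HOCl = 1/(1 + 3.162) = 0.2403.
Free chlorine required for 1.35 ppm HOCl: 1.35 / 0.2403 = 5.619 ppm.
FC to add: 5.619 − 0.3 = 5.319 mg/L as Cl₂.
Cl₂ equivalent: 5.319 mg/L × 43,149 L = 229.5 g.
Product at 90.4% available Cl: 229.5 / 0.904 = 253.9 g.

254 g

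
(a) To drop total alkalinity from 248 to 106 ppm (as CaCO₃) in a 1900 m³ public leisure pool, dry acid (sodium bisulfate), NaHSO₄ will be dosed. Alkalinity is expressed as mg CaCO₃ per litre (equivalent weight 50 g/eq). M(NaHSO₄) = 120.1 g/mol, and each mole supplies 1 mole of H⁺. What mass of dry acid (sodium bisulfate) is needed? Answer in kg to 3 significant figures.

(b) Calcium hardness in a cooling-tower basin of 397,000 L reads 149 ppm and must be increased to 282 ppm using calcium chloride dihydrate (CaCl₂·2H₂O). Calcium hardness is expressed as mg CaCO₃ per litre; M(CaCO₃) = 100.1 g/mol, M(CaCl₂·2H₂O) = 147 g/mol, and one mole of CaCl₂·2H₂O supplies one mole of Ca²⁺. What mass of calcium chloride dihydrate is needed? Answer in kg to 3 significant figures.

(a) 648 kg; (b) 77.5 kg

(a) Volume: 1900 m³ = 1,900,000 L.
(a) Alkalinity to neutralize: (248 − 106) = 142 mg/L as CaCO₃ × 1,900,000 L = 269,800 g as CaCO₃.
(a) Equivalents of H⁺ required: 269,800 ÷ 50 g/eq = 5396 eq = 5396 mol NaHSO₄.
(a) Mass of NaHSO₄: 5396 × 120.1 = 648,100 g.

(b) Hardness to add: (282 − 149) = 133 mg/L as CaCO₃ × 397,000 L = 52,800 g as CaCO₃.
(b) Moles of Ca²⁺ (1 mol Ca²⁺ ≡ 1 mol CaCO₃): 52,800 / 100.1 g/mol = 527.5 mol.
(b) Mass of CaCl₂·2H₂O: 527.5 × 147 = 77,540 g.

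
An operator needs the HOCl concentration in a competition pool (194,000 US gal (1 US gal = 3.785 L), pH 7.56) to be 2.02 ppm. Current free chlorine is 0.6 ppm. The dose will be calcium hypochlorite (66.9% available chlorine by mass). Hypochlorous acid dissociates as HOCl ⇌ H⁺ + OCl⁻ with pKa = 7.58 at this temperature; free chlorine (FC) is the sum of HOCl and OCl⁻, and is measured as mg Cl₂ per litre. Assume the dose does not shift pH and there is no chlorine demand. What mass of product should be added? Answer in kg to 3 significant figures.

3.68 kg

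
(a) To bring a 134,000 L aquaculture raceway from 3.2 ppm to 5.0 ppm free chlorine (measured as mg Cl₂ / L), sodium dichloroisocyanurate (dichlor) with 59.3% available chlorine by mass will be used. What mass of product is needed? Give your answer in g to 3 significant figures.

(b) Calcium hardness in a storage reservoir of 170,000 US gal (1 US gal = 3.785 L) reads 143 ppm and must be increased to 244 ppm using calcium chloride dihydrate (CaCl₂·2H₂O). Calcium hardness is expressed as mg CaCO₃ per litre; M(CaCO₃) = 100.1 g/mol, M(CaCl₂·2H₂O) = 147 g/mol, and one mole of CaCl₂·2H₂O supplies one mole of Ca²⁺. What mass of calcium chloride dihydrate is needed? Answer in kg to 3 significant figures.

(a) 407 g; (b) 95.4 kg

(a) Chlorine deficit: 5.0 − 3.2 = 1.8 ppm = 1.8 mg/L as Cl₂.
(a) Cl₂ equivalent needed: 1.8 mg/L × 134,000 L = 241,200 mg = 241.2 g.
(a) Product at 59.3% available chlorine: 241.2 / 0.593 = 406.7 g.

(b) Volume: 170,000 US gal × 3.785 L/gal = 643,450 L.
(b) Hardness to add: (244 − 143) = 101 mg/L as CaCO₃ × 643,450 L = 64,990 g as CaCO₃.
(b) Moles of Ca²⁺ (1 mol Ca²⁺ ≡ 1 mol CaCO₃): 64,990 / 100.1 g/mol = 649.2 mol.
(b) Mass of CaCl₂·2H₂O: 649.2 × 147 = 95,440 g.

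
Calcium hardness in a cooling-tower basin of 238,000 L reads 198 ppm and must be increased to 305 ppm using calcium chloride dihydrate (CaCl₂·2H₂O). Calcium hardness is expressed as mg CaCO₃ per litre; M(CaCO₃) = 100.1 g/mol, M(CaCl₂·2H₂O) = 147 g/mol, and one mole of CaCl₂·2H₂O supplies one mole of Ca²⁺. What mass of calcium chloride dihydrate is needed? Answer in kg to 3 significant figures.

37.4 kg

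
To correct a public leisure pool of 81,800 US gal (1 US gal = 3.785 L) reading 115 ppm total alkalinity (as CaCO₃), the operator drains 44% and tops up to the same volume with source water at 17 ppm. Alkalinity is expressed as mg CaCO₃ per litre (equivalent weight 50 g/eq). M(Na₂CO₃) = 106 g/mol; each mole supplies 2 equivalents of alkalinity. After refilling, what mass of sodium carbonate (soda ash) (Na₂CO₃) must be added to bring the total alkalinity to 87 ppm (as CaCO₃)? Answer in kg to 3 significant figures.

Volume: 81,800 US gal × 3.785 L/gal = 309,613 L.
After draining 44% and refilling: 115 × 0.56 + 17 × 0.44 = 71.88 ppm.
Deficit to target: 87 − 71.88 = 15.12 mg/L.
As CaCO₃: 15.12 mg/L × 309,613 L = 4681 g; ÷ 50 g/eq ÷ 2 = 46.81 mol Na₂CO₃.
Mass: 46.81 × 106 = 4962 g.

4.96 kg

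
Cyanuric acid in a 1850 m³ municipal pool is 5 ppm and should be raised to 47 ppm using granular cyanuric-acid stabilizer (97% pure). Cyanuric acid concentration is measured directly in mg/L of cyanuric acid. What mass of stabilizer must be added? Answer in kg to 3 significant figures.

80.1 kg

Volume: 1850 m³ = 1,850,000 L.
CYA to add: (47 − 5) = 42 mg/L × 1,850,000 L = 77,700 g cyanuric acid.
At 97% purity: 77,700 / 0.97 = 80,100 g product.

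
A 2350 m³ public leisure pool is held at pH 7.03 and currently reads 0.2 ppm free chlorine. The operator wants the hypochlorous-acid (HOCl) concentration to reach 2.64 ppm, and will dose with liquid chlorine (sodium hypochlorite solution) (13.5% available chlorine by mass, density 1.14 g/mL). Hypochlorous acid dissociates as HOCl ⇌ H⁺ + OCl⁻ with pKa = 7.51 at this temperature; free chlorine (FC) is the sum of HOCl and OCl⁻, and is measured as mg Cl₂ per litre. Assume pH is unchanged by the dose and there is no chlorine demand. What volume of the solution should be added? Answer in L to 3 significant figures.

Volume: 2350 m³ = 2,350,000 L.
[OCl⁻]/[HOCl] = 10^(pH − pKa) = 10^(7.03 − 7.51) = 0.3311; fraction as HOCl = 1/(1 + 0.3311) = 0.7512.
Free chlorine required for 2.64 ppm HOCl: 2.64 / 0.7512 = 3.514 ppm.
FC to add: 3.514 − 0.2 = 3.314 mg/L as Cl₂.
Cl₂ equivalent: 3.314 mg/L × 2,350,000 L = 7788 g.
Product at 13.5% available Cl: 7788 / 0.135 = 57,690 g.
Volume: 57,690 g ÷ 1.14 g/mL = 50,610 mL.

50.6 L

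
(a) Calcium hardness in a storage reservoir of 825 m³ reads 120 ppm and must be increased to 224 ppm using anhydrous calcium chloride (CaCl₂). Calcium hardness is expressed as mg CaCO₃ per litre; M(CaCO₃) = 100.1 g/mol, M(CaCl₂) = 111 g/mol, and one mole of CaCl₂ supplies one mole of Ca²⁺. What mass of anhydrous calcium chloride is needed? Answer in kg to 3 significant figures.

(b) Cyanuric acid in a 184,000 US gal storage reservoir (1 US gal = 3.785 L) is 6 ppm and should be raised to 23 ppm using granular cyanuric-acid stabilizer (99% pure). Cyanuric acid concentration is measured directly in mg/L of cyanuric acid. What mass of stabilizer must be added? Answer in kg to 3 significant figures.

(a) Volume: 825 m³ = 825,000 L.
(a) Hardness to add: (224 − 120) = 104 mg/L as CaCO₃ × 825,000 L = 85,800 g as CaCO₃.
(a) Moles of Ca²⁺ (1 mol Ca²⁺ ≡ 1 mol CaCO₃): 85,800 / 100.1 g/mol = 857.1 mol.
(a) Mass of CaCl₂: 857.1 × 111 = 95,140 g.

(b) Volume: 184,000 US gal × 3.785 L/gal = 696,440 L.
(b) CYA to add: (23 − 6) = 17 mg/L × 696,440 L = 11,840 g cyanuric acid.
(b) At 99% purity: 11,840 / 0.99 = 11,960 g product.

(a) 95.1 kg; (b) 12.0 kg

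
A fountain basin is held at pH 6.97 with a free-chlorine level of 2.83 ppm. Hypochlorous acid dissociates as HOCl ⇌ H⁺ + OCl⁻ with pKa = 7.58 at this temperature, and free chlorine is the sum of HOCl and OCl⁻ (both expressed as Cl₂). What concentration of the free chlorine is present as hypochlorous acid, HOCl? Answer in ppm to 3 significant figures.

2.27 ppm

[OCl⁻]/[HOCl] = 10^(pH − pKa) = 10^(6.97 − 7.58) = 10^-0.61 = 0.2455.
Fraction as HOCl = 1 / (1 + 0.2455) = 0.8029.
HOCl = 0.8029 × 2.83 ppm = 2.272 ppm.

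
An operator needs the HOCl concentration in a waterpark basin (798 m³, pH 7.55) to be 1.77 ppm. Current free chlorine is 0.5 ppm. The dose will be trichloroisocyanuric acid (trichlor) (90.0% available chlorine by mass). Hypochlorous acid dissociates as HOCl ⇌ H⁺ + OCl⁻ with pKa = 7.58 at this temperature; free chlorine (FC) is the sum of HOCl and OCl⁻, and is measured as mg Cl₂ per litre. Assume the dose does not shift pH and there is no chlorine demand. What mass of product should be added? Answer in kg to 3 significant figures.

Volume: 798 m³ = 798,000 L.
[OCl⁻]/[HOCl] = 10^(pH − pKa) = 10^(7.55 − 7.58) = 0.9333; fraction as HOCl = 1/(1 + 0.9333) = 0.5173.
Free chlorine required for 1.77 ppm HOCl: 1.77 / 0.5173 = 3.422 ppm.
FC to add: 3.422 − 0.5 = 2.922 mg/L as Cl₂.
Cl₂ equivalent: 2.922 mg/L × 798,000 L = 2332 g.
Product at 90.0% available Cl: 2332 / 0.9 = 2591 g.

2.59 kg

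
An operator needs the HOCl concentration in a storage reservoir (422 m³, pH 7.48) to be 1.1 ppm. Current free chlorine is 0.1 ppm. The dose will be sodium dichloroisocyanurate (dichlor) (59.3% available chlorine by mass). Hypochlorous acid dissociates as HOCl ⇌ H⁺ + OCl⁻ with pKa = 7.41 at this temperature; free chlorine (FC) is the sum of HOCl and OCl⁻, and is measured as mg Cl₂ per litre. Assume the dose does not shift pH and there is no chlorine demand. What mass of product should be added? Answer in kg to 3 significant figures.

1.63 kg

Volume: 422 m³ = 422,000 L.
[OCl⁻]/[HOCl] = 10^(pH − pKa) = 10^(7.48 − 7.41) = 1.175; fraction as HOCl = 1/(1 + 1.175) = 0.4598.
Free chlorine required for 1.1 ppm HOCl: 1.1 / 0.4598 = 2.392 ppm.
FC to add: 2.392 − 0.1 = 2.292 mg/L as Cl₂.
Cl₂ equivalent: 2.292 mg/L × 422,000 L = 967.4 g.
Product at 59.3% available Cl: 967.4 / 0.593 = 1631 g.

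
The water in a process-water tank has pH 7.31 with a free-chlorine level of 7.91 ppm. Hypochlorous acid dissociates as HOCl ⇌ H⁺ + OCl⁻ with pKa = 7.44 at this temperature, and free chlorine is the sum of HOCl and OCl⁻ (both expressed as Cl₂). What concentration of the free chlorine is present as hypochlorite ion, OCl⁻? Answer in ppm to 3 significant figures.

3.37 ppm

[OCl⁻]/[HOCl] = 10^(pH − pKa) = 10^(7.31 − 7.44) = 10^-0.13 = 0.7413.
Fraction as HOCl = 1 / (1 + 0.7413) = 0.5743.
OCl⁻ = (1 − 0.5743) × 7.91 ppm = 3.367 ppm.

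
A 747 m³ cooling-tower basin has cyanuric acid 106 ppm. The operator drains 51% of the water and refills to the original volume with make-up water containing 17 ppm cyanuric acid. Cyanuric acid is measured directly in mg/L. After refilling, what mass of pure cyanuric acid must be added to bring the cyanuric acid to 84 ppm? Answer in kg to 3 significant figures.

Volume: 747 m³ = 747,000 L.
After draining 51% and refilling: 106 × 0.49 + 17 × 0.51 = 60.61 ppm.
Deficit to target: 84 − 60.61 = 23.39 mg/L.
Mass: 23.39 mg/L × 747,000 L = 17,470 g cyanuric acid.

17.5 kg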